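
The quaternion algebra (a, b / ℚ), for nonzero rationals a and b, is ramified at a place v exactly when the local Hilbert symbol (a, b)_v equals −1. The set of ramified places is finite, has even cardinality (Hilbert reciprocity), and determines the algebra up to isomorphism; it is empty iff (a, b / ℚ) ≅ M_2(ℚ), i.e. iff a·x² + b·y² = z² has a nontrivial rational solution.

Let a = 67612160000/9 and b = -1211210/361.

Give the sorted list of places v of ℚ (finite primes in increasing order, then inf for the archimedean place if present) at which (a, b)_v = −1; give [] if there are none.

(a, b) ≡ (11, -10010) mod (ℚ^×)²; places V = {2, 3, 5, 7, 11, 13, 19, ∞}.
(a,b)_2: α=12, β=1; u≡3, v≡3 (mod 8); ε(u)ε(v)=1·1, αω(v)=12·1, βω(u)=1·1; sum ≡ 0  ⇒  +1.
(a,b)_13: α=0, u≡11; β=1, v≡4 (mod 13); (11|13)=-1, (4|13)=+1; sign (−1)^0·-1^1·+1^0 = -1.
(a,b)_∞: sgn(11)=+, sgn(-10010)=−, so +1.
(a,b)_11: α=1, u≡1; β=3, v≡4 (mod 11); (1|11)=+1, (4|11)=+1; sign (−1)^1·+1^3·+1^1 = -1.
(a,b)_5: α=4, u≡4; β=1, v≡3 (mod 5); (4|5)=+1, (3|5)=-1; sign (−1)^0·+1^1·-1^4 = +1.
(a,b)_3: α=-2, u≡2; β=0, v≡1 (mod 3); (2|3)=-1, (1|3)=+1; sign (−1)^0·-1^0·+1^-2 = +1.
(a,b)_7: α=4, u≡4; β=1, v≡6 (mod 7); (4|7)=+1, (6|7)=-1; sign (−1)^0·+1^1·-1^4 = +1.
(a,b)_19: α=0, u≡6; β=-2, v≡2 (mod 19); (6|19)=+1, (2|19)=-1; sign (−1)^0·+1^-2·-1^0 = +1.
(11, -10010 / ℚ) ramifies at {11, 13}: a division algebra.

[11, 13]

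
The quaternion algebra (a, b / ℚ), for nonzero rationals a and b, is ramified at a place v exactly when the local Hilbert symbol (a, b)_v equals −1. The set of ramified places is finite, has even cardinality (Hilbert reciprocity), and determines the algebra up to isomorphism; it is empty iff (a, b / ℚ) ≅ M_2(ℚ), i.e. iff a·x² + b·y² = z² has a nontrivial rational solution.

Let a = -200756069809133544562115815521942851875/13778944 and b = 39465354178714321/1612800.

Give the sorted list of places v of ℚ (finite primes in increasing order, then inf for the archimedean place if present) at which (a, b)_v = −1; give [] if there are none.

(a, b) ≡ (-323323, 7) mod (ℚ^×)²; places V = {2, 3, 5, 7, 11, 13, 17, 19, 23, 29, ∞}.
(a,b)_19: α=7, u≡16; β=2, v≡17 (mod 19); (16|19)=+1, (17|19)=+1; sign (−1)^0·+1^2·+1^7 = +1.
(a,b)_23: α=6, u≡11; β=2, v≡20 (mod 23); (11|23)=-1, (20|23)=-1; sign (−1)^0·-1^2·-1^6 = +1.
(a,b)_29: α=-2, u≡14; β=0, v≡6 (mod 29); (14|29)=-1, (6|29)=+1; sign (−1)^0·-1^0·+1^-2 = +1.
(a,b)_17: α=9, u≡15; β=4, v≡7 (mod 17); (15|17)=+1, (7|17)=-1; sign (−1)^0·+1^4·-1^9 = -1.
(a,b)_3: α=0, u≡2; β=-2, v≡1 (mod 3); (2|3)=-1, (1|3)=+1; sign (−1)^0·-1^-2·+1^0 = +1.
(a,b)_13: α=3, u≡5; β=2, v≡11 (mod 13); (5|13)=-1, (11|13)=-1; sign (−1)^0·-1^2·-1^3 = -1.
(a,b)_2: α=-14, β=-10; u≡5, v≡7 (mod 8); ε(u)ε(v)=0·1, αω(v)=-14·0, βω(u)=-10·1; sum ≡ 0  ⇒  +1.
(a,b)_∞: sgn(-323323)=−, sgn(7)=+, so +1.
(a,b)_11: α=3, u≡10; β=4, v≡8 (mod 11); (10|11)=-1, (8|11)=-1; sign (−1)^0·-1^4·-1^3 = -1.
(a,b)_5: α=4, u≡3; β=-2, v≡3 (mod 5); (3|5)=-1, (3|5)=-1; sign (−1)^0·-1^-2·-1^4 = +1.
(a,b)_7: α=1, u≡1; β=-1, v≡2 (mod 7); (1|7)=+1, (2|7)=+1; sign (−1)^1·+1^-1·+1^1 = -1.
|Ram(-323323, 7)| = 4, even; anisotropic at {7, 11, 13, 17}.

[7, 11, 13, 17]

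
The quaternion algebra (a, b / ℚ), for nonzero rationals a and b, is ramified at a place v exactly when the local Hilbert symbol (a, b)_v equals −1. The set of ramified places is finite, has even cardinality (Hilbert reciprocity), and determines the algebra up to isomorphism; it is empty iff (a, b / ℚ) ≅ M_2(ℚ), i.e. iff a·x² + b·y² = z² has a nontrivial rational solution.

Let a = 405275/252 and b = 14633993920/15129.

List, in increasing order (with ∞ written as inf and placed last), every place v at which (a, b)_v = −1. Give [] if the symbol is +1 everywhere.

Mod squares: a ≡ 113477, b ≡ 1352995. Check v ∈ {∞, 2, 3, 5, 7, 13, 29, 31, 41, 43}.
v=7: a=7^-1·(≡3), b=7^1·(≡4) mod 7; (3|7)=-1, (4|7)=+1; (−1)^{-1·1·3}·(-1)^1·(+1)^-1 = +1.
v=43: a=43^1·(≡13), b=43^1·(≡30) mod 43; (13|43)=+1, (30|43)=-1; (−1)^{1·1·21}·(+1)^1·(-1)^1 = +1.
v=2: v_2(a)=-2, v_2(b)=6; units ≡ 5, 3 (mod 8); ε·ε+αω+βω = 0·1+-2·1+6·1 ≡ 0  ⇒  (a,b)_2 = +1.
v=31: a=31^0·(≡3), b=31^1·(≡9) mod 31; (3|31)=-1, (9|31)=+1; (−1)^{0·1·15}·(-1)^1·(+1)^0 = -1.
v=∞: 113477 > 0 and 1352995 > 0  ⇒  (a,b)_∞ = +1.
v=13: a=13^1·(≡8), b=13^2·(≡11) mod 13; (8|13)=-1, (11|13)=-1; (−1)^{1·2·6}·(-1)^2·(-1)^1 = -1.
v=41: a=41^0·(≡12), b=41^-2·(≡9) mod 41; (12|41)=-1, (9|41)=+1; (−1)^{0·-2·20}·(-1)^-2·(+1)^0 = +1.
v=29: a=29^1·(≡10), b=29^1·(≡9) mod 29; (10|29)=-1, (9|29)=+1; (−1)^{1·1·14}·(-1)^1·(+1)^1 = -1.
v=5: a=5^2·(≡3), b=5^1·(≡1) mod 5; (3|5)=-1, (1|5)=+1; (−1)^{2·1·2}·(-1)^1·(+1)^2 = -1.
v=3: a=3^-2·(≡2), b=3^-2·(≡1) mod 3; (2|3)=-1, (1|3)=+1; (−1)^{-2·-2·1}·(-1)^-2·(+1)^-2 = +1.
Ram(113477, 1352995) = {5, 13, 29, 31}; no ℚ_5-point on the conic.

[5, 13, 29, 31]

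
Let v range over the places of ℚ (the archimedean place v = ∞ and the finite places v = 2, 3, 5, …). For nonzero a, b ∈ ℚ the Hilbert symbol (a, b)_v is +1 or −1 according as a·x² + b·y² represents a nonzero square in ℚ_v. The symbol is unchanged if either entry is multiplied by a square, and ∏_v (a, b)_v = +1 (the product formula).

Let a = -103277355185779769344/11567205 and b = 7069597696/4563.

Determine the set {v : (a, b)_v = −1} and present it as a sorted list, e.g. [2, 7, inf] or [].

(a, b) ≡ (-5, 26418) mod (ℚ^×)²; places V = {2, 3, 5, 7, 13, 17, 23, 37, ∞}.
(a,b)_3: α=-4, u≡1; β=-3, v≡1 (mod 3); (1|3)=+1, (1|3)=+1; sign (−1)^0·+1^-3·+1^-4 = +1.
(a,b)_17: α=2, u≡5; β=1, v≡14 (mod 17); (5|17)=-1, (14|17)=-1; sign (−1)^0·-1^1·-1^2 = -1.
(a,b)_2: α=22, β=15; u≡3, v≡1 (mod 8); ε(u)ε(v)=1·0, αω(v)=22·0, βω(u)=15·1; sum ≡ 1  ⇒  -1.
(a,b)_23: α=2, u≡3; β=0, v≡15 (mod 23); (3|23)=+1, (15|23)=-1; sign (−1)^0·+1^0·-1^2 = +1.
(a,b)_37: α=2, u≡14; β=1, v≡36 (mod 37); (14|37)=-1, (36|37)=+1; sign (−1)^0·-1^1·+1^2 = -1.
(a,b)_5: α=-1, u≡1; β=0, v≡2 (mod 5); (1|5)=+1, (2|5)=-1; sign (−1)^0·+1^0·-1^-1 = -1.
(a,b)_∞: sgn(-5)=−, sgn(26418)=+, so +1.
(a,b)_7: α=6, u≡1; β=3, v≡1 (mod 7); (1|7)=+1, (1|7)=+1; sign (−1)^0·+1^3·+1^6 = +1.
(a,b)_13: α=-4, u≡7; β=-2, v≡5 (mod 13); (7|13)=-1, (5|13)=-1; sign (−1)^0·-1^-2·-1^-4 = +1.
Ram(-5, 26418) = {2, 5, 17, 37}; no ℚ_2-point on the conic.

[2, 5, 17, 37]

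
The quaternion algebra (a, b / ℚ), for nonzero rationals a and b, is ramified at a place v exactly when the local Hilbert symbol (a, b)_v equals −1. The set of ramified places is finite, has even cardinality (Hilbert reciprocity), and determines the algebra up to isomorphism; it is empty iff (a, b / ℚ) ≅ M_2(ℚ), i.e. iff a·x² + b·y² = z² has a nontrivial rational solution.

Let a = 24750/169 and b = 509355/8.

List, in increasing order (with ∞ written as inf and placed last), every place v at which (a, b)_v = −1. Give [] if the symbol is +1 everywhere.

[3, 7]

(a, b) ≡ (110, 2310) mod (ℚ^×)²; places V = {2, 3, 5, 7, 11, 13, ∞}.
(a,b)_2: α=1, β=-3; u≡7, v≡3 (mod 8); ε(u)ε(v)=1·1, αω(v)=1·1, βω(u)=-3·0; sum ≡ 0  ⇒  +1.
(a,b)_∞: sgn(110)=+, sgn(2310)=+, so +1.
(a,b)_3: α=2, u≡2; β=3, v≡2 (mod 3); (2|3)=-1, (2|3)=-1; sign (−1)^0·-1^3·-1^2 = -1.
(a,b)_7: α=0, u≡5; β=3, v≡1 (mod 7); (5|7)=-1, (1|7)=+1; sign (−1)^0·-1^3·+1^0 = -1.
(a,b)_11: α=1, u≡7; β=1, v≡9 (mod 11); (7|11)=-1, (9|11)=+1; sign (−1)^1·-1^1·+1^1 = +1.
(a,b)_5: α=3, u≡2; β=1, v≡2 (mod 5); (2|5)=-1, (2|5)=-1; sign (−1)^0·-1^1·-1^3 = +1.
(a,b)_13: α=-2, u≡11; β=0, v≡10 (mod 13); (11|13)=-1, (10|13)=+1; sign (−1)^0·-1^0·+1^-2 = +1.
|Ram(110, 2310)| = 2, even; anisotropic at {3, 7}.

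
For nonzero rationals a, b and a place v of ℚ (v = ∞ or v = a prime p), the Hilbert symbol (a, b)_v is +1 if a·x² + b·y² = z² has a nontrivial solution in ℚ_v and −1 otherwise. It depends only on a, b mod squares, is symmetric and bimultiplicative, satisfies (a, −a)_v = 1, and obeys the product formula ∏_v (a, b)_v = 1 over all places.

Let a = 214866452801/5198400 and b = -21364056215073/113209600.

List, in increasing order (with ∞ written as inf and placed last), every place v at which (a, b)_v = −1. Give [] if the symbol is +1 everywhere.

[3, 13]

Mod squares: a ≡ 1001, b ≡ -33. Check v ∈ {∞, 2, 3, 5, 7, 11, 13, 19, 23}.
v=11: a=11^1·(≡4), b=11^1·(≡8) mod 11; (4|11)=+1, (8|11)=-1; (−1)^{1·1·5}·(+1)^1·(-1)^1 = +1.
v=5: a=5^-2·(≡1), b=5^-2·(≡3) mod 5; (1|5)=+1, (3|5)=-1; (−1)^{-2·-2·2}·(+1)^-2·(-1)^-2 = +1.
v=∞: 1001 > 0 and -33 < 0  ⇒  (a,b)_∞ = +1.
v=2: v_2(a)=-6, v_2(b)=-8; units ≡ 1, 7 (mod 8); ε·ε+αω+βω = 0·1+-6·0+-8·0 ≡ 0  ⇒  (a,b)_2 = +1.
v=19: a=19^-2·(≡12), b=19^-2·(≡9) mod 19; (12|19)=-1, (9|19)=+1; (−1)^{-2·-2·9}·(-1)^-2·(+1)^-2 = +1.
v=3: a=3^-2·(≡2), b=3^5·(≡1) mod 3; (2|3)=-1, (1|3)=+1; (−1)^{-2·5·1}·(-1)^5·(+1)^-2 = -1.
v=7: a=7^5·(≡3), b=7^-2·(≡2) mod 7; (3|7)=-1, (2|7)=+1; (−1)^{5·-2·3}·(-1)^-2·(+1)^5 = +1.
v=13: a=13^3·(≡3), b=13^4·(≡8) mod 13; (3|13)=+1, (8|13)=-1; (−1)^{3·4·6}·(+1)^4·(-1)^3 = -1.
v=23: a=23^2·(≡4), b=23^4·(≡4) mod 23; (4|23)=+1, (4|23)=+1; (−1)^{2·4·11}·(+1)^4·(+1)^2 = +1.
(1001, -33 / ℚ) ramifies at {3, 13}: a division algebra.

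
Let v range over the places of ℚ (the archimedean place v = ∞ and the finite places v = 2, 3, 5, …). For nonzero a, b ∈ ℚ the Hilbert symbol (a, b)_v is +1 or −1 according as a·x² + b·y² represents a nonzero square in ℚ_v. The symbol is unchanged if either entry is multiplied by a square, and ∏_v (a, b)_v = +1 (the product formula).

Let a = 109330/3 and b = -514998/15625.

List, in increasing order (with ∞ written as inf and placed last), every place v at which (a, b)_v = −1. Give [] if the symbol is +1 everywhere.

(a, b) ≡ (390, -22) mod (ℚ^×)²; places V = {2, 3, 5, 11, 13, 17, 29, ∞}.
(a,b)_∞: sgn(390)=+, sgn(-22)=−, so +1.
(a,b)_3: α=-1, u≡1; β=4, v≡2 (mod 3); (1|3)=+1, (2|3)=-1; sign (−1)^0·+1^4·-1^-1 = -1.
(a,b)_29: α=2, u≡24; β=0, v≡22 (mod 29); (24|29)=+1, (22|29)=+1; sign (−1)^0·+1^0·+1^2 = +1.
(a,b)_2: α=1, β=1; u≡3, v≡5 (mod 8); ε(u)ε(v)=1·0, αω(v)=1·1, βω(u)=1·1; sum ≡ 0  ⇒  +1.
(a,b)_11: α=0, u≡4; β=1, v≡4 (mod 11); (4|11)=+1, (4|11)=+1; sign (−1)^0·+1^1·+1^0 = +1.
(a,b)_13: α=1, u≡4; β=0, v≡3 (mod 13); (4|13)=+1, (3|13)=+1; sign (−1)^0·+1^0·+1^1 = +1.
(a,b)_17: α=0, u≡1; β=2, v≡10 (mod 17); (1|17)=+1, (10|17)=-1; sign (−1)^0·+1^2·-1^0 = +1.
(a,b)_5: α=1, u≡2; β=-6, v≡2 (mod 5); (2|5)=-1, (2|5)=-1; sign (−1)^0·-1^-6·-1^1 = -1.
|Ram(390, -22)| = 2, even; anisotropic at {3, 5}.

[3, 5]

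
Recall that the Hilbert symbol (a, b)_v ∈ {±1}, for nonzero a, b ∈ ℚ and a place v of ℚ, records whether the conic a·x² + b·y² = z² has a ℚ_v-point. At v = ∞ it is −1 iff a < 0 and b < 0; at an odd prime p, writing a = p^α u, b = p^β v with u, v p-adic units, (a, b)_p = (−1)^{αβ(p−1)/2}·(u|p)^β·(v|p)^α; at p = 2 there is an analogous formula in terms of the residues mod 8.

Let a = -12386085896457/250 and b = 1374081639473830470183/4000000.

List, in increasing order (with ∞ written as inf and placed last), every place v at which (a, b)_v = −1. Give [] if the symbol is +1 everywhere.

(a, b) ≡ (-2730, 143) mod (ℚ^×)²; places V = {2, 3, 5, 7, 11, 13, 23, ∞}.
(a,b)_11: α=0, u≡3; β=3, v≡10 (mod 11); (3|11)=+1, (10|11)=-1; sign (−1)^0·+1^3·-1^0 = +1.
(a,b)_5: α=-3, u≡4; β=-6, v≡3 (mod 5); (4|5)=+1, (3|5)=-1; sign (−1)^0·+1^-6·-1^-3 = -1.
(a,b)_3: α=7, u≡2; β=12, v≡2 (mod 3); (2|3)=-1, (2|3)=-1; sign (−1)^0·-1^12·-1^7 = -1.
(a,b)_23: α=2, u≡5; β=2, v≡20 (mod 23); (5|23)=-1, (20|23)=-1; sign (−1)^0·-1^2·-1^2 = +1.
(a,b)_7: α=7, u≡1; β=10, v≡6 (mod 7); (1|7)=+1, (6|7)=-1; sign (−1)^0·+1^10·-1^7 = -1.
(a,b)_13: α=1, u≡11; β=1, v≡6 (mod 13); (11|13)=-1, (6|13)=-1; sign (−1)^0·-1^1·-1^1 = +1.
(a,b)_2: α=-1, β=-8; u≡3, v≡7 (mod 8); ε(u)ε(v)=1·1, αω(v)=-1·0, βω(u)=-8·1; sum ≡ 1  ⇒  -1.
(a,b)_∞: sgn(-2730)=−, sgn(143)=+, so +1.
(-2730, 143 / ℚ) ramifies at {2, 3, 5, 7}: a division algebra.

[2, 3, 5, 7]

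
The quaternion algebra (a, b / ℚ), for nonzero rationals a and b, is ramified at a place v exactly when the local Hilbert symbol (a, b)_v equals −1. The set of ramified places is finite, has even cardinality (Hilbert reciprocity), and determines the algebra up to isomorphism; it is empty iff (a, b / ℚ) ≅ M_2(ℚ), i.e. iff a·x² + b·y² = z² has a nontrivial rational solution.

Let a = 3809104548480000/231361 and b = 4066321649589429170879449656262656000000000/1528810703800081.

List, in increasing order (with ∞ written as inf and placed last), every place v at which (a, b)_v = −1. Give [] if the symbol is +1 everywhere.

[3, 5, 11, 17]

(a, b) ≡ (17, 5610) mod (ℚ^×)²; places V = {2, 3, 5, 7, 11, 13, 17, 19, 31, 37, ∞}.
(a,b)_19: α=0, u≡7; β=2, v≡6 (mod 19); (7|19)=+1, (6|19)=+1; sign (−1)^0·+1^2·+1^0 = +1.
(a,b)_5: α=4, u≡3; β=9, v≡2 (mod 5); (3|5)=-1, (2|5)=-1; sign (−1)^0·-1^9·-1^4 = -1.
(a,b)_13: α=-2, u≡4; β=-8, v≡11 (mod 13); (4|13)=+1, (11|13)=-1; sign (−1)^0·+1^-8·-1^-2 = +1.
(a,b)_37: α=-2, u≡8; β=-4, v≡15 (mod 37); (8|37)=-1, (15|37)=-1; sign (−1)^0·-1^-4·-1^-2 = +1.
(a,b)_∞: sgn(17)=+, sgn(5610)=+, so +1.
(a,b)_11: α=2, u≡8; β=5, v≡4 (mod 11); (8|11)=-1, (4|11)=+1; sign (−1)^0·-1^5·+1^2 = -1.
(a,b)_2: α=10, β=25; u≡1, v≡5 (mod 8); ε(u)ε(v)=0·0, αω(v)=10·1, βω(u)=25·0; sum ≡ 0  ⇒  +1.
(a,b)_31: α=0, u≡17; β=2, v≡3 (mod 31); (17|31)=-1, (3|31)=-1; sign (−1)^0·-1^2·-1^0 = +1.
(a,b)_17: α=1, u≡13; β=3, v≡7 (mod 17); (13|17)=+1, (7|17)=-1; sign (−1)^0·+1^3·-1^1 = -1.
(a,b)_7: α=2, u≡3; β=4, v≡3 (mod 7); (3|7)=-1, (3|7)=-1; sign (−1)^0·-1^4·-1^2 = +1.
(a,b)_3: α=10, u≡2; β=23, v≡1 (mod 3); (2|3)=-1, (1|3)=+1; sign (−1)^0·-1^23·+1^10 = -1.
Ram(17, 5610) = {3, 5, 11, 17}; no ℚ_3-point on the conic.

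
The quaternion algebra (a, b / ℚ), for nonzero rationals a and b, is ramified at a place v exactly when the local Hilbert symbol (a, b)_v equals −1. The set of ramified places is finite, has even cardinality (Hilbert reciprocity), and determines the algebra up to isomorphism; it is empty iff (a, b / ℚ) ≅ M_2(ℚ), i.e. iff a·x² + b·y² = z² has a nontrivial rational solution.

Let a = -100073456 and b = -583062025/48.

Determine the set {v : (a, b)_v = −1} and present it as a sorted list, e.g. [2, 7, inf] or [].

Mod squares: a ≡ -6254591, b ≡ -1427907. Check v ∈ {∞, 2, 3, 5, 7, 13, 19, 31, 37, 41, 47}.
v=7: a=7^1·(≡4), b=7^2·(≡2) mod 7; (4|7)=+1, (2|7)=+1; (−1)^{1·2·3}·(+1)^2·(+1)^1 = +1.
v=2: v_2(a)=4, v_2(b)=-4; units ≡ 1, 5 (mod 8); ε·ε+αω+βω = 0·0+4·1+-4·0 ≡ 0  ⇒  (a,b)_2 = +1.
v=3: a=3^0·(≡1), b=3^-1·(≡2) mod 3; (1|3)=+1, (2|3)=-1; (−1)^{0·-1·1}·(+1)^-1·(-1)^0 = +1.
v=41: a=41^1·(≡37), b=41^1·(≡16) mod 41; (37|41)=+1, (16|41)=+1; (−1)^{1·1·20}·(+1)^1·(+1)^1 = +1.
v=37: a=37^1·(≡12), b=37^0·(≡3) mod 37; (12|37)=+1, (3|37)=+1; (−1)^{1·0·18}·(+1)^0·(+1)^1 = +1.
v=31: a=31^1·(≡9), b=31^0·(≡12) mod 31; (9|31)=+1, (12|31)=-1; (−1)^{1·0·15}·(+1)^0·(-1)^1 = -1.
v=5: a=5^0·(≡4), b=5^2·(≡3) mod 5; (4|5)=+1, (3|5)=-1; (−1)^{0·2·2}·(+1)^2·(-1)^0 = +1.
v=47: a=47^0·(≡25), b=47^1·(≡28) mod 47; (25|47)=+1, (28|47)=+1; (−1)^{0·1·23}·(+1)^1·(+1)^0 = +1.
v=19: a=19^1·(≡4), b=19^1·(≡9) mod 19; (4|19)=+1, (9|19)=+1; (−1)^{1·1·9}·(+1)^1·(+1)^1 = -1.
v=∞: -6254591 < 0 and -1427907 < 0  ⇒  (a,b)_∞ = -1.
v=13: a=13^0·(≡11), b=13^1·(≡7) mod 13; (11|13)=-1, (7|13)=-1; (−1)^{0·1·6}·(-1)^1·(-1)^0 = -1.
|Ram(-6254591, -1427907)| = 4, even; anisotropic at {13, 19, 31, ∞}.

[13, 19, 31, inf]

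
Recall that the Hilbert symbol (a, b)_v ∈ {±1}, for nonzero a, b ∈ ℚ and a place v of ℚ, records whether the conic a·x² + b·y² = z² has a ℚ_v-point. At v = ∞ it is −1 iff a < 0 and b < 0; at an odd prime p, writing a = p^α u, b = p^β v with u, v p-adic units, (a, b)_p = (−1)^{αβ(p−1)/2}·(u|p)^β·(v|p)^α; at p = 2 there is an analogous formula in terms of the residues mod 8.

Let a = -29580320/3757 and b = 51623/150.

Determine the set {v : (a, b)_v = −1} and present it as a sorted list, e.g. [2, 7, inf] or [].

[5, 11]

Mod squares: a ≡ -10010, b ≡ 858. Check v ∈ {∞, 2, 3, 5, 7, 11, 13, 17, 19}.
v=7: a=7^5·(≡5), b=7^0·(≡4) mod 7; (5|7)=-1, (4|7)=+1; (−1)^{5·0·3}·(-1)^0·(+1)^5 = +1.
v=11: a=11^1·(≡1), b=11^1·(≡1) mod 11; (1|11)=+1, (1|11)=+1; (−1)^{1·1·5}·(+1)^1·(+1)^1 = -1.
v=3: a=3^0·(≡1), b=3^-1·(≡1) mod 3; (1|3)=+1, (1|3)=+1; (−1)^{0·-1·1}·(+1)^-1·(+1)^0 = +1.
v=∞: -10010 < 0 and 858 > 0  ⇒  (a,b)_∞ = +1.
v=5: a=5^1·(≡3), b=5^-2·(≡3) mod 5; (3|5)=-1, (3|5)=-1; (−1)^{1·-2·2}·(-1)^-2·(-1)^1 = -1.
v=17: a=17^-2·(≡12), b=17^0·(≡2) mod 17; (12|17)=-1, (2|17)=+1; (−1)^{-2·0·8}·(-1)^0·(+1)^-2 = +1.
v=2: v_2(a)=5, v_2(b)=-1; units ≡ 3, 5 (mod 8); ε·ε+αω+βω = 1·0+5·1+-1·1 ≡ 0  ⇒  (a,b)_2 = +1.
v=19: a=19^0·(≡15), b=19^2·(≡14) mod 19; (15|19)=-1, (14|19)=-1; (−1)^{0·2·9}·(-1)^2·(-1)^0 = +1.
v=13: a=13^-1·(≡12), b=13^1·(≡12) mod 13; (12|13)=+1, (12|13)=+1; (−1)^{-1·1·6}·(+1)^1·(+1)^-1 = +1.
Ram(-10010, 858) = {5, 11}; no ℚ_5-point on the conic.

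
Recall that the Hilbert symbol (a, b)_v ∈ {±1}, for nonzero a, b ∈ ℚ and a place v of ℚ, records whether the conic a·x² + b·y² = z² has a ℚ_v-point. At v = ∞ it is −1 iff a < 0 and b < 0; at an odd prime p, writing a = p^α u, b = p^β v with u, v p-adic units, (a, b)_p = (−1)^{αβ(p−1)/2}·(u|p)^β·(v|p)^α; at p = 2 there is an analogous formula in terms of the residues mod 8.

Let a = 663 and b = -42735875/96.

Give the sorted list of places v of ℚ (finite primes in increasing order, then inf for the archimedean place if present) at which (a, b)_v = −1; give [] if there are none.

Mod squares: a ≡ 663, b ≡ -210. Check v ∈ {∞, 2, 3, 5, 7, 13, 17}.
v=∞: 663 > 0 and -210 < 0  ⇒  (a,b)_∞ = +1.
v=5: a=5^0·(≡3), b=5^3·(≡3) mod 5; (3|5)=-1, (3|5)=-1; (−1)^{0·3·2}·(-1)^3·(-1)^0 = -1.
v=3: a=3^1·(≡2), b=3^-1·(≡2) mod 3; (2|3)=-1, (2|3)=-1; (−1)^{1·-1·1}·(-1)^-1·(-1)^1 = -1.
v=2: v_2(a)=0, v_2(b)=-5; units ≡ 7, 7 (mod 8); ε·ε+αω+βω = 1·1+0·0+-5·0 ≡ 1  ⇒  (a,b)_2 = -1.
v=17: a=17^1·(≡5), b=17^2·(≡10) mod 17; (5|17)=-1, (10|17)=-1; (−1)^{1·2·8}·(-1)^2·(-1)^1 = -1.
v=7: a=7^0·(≡5), b=7^1·(≡6) mod 7; (5|7)=-1, (6|7)=-1; (−1)^{0·1·3}·(-1)^1·(-1)^0 = -1.
v=13: a=13^1·(≡12), b=13^2·(≡8) mod 13; (12|13)=+1, (8|13)=-1; (−1)^{1·2·6}·(+1)^2·(-1)^1 = -1.
(663, -210 / ℚ) ramifies at {2, 3, 5, 7, 13, 17}: a division algebra.

[2, 3, 5, 7, 13, 17]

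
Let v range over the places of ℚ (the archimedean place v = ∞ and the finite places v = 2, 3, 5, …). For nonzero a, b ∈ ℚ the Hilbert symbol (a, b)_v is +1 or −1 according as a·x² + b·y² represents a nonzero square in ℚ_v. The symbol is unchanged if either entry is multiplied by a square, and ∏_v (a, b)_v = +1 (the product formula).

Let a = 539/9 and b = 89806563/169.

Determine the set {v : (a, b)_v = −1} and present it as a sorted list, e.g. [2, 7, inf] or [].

[2, 17]

Mod squares: a ≡ 11, b ≡ 187. Check v ∈ {∞, 2, 3, 7, 11, 13, 17}.
v=2: v_2(a)=0, v_2(b)=0; units ≡ 3, 3 (mod 8); ε·ε+αω+βω = 1·1+0·1+0·1 ≡ 1  ⇒  (a,b)_2 = -1.
v=7: a=7^2·(≡2), b=7^2·(≡5) mod 7; (2|7)=+1, (5|7)=-1; (−1)^{2·2·3}·(+1)^2·(-1)^2 = +1.
v=13: a=13^0·(≡5), b=13^-2·(≡2) mod 13; (5|13)=-1, (2|13)=-1; (−1)^{0·-2·6}·(-1)^-2·(-1)^0 = +1.
v=17: a=17^0·(≡7), b=17^1·(≡11) mod 17; (7|17)=-1, (11|17)=-1; (−1)^{0·1·8}·(-1)^1·(-1)^0 = -1.
v=∞: 11 > 0 and 187 > 0  ⇒  (a,b)_∞ = +1.
v=3: a=3^-2·(≡2), b=3^4·(≡1) mod 3; (2|3)=-1, (1|3)=+1; (−1)^{-2·4·1}·(-1)^4·(+1)^-2 = +1.
v=11: a=11^1·(≡3), b=11^3·(≡8) mod 11; (3|11)=+1, (8|11)=-1; (−1)^{1·3·5}·(+1)^3·(-1)^1 = +1.
|Ram(11, 187)| = 2, even; anisotropic at {2, 17}.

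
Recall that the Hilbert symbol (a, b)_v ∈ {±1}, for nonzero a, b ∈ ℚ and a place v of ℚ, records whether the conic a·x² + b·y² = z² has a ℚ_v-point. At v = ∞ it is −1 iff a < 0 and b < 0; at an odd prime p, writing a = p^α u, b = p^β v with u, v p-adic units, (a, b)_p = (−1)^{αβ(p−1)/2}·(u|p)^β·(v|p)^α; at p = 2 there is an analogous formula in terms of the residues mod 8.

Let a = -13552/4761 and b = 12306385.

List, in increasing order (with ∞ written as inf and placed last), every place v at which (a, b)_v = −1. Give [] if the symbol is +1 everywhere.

[5, 7, 13, 17]

(a, b) ≡ (-7, 12306385) mod (ℚ^×)²; places V = {2, 3, 5, 7, 11, 13, 17, 23, 37, 43, ∞}.
(a,b)_23: α=-2, u≡2; β=0, v≡5 (mod 23); (2|23)=+1, (5|23)=-1; sign (−1)^0·+1^0·-1^-2 = +1.
(a,b)_37: α=0, u≡7; β=1, v≡12 (mod 37); (7|37)=+1, (12|37)=+1; sign (−1)^0·+1^1·+1^0 = +1.
(a,b)_11: α=2, u≡1; β=0, v≡3 (mod 11); (1|11)=+1, (3|11)=+1; sign (−1)^0·+1^0·+1^2 = +1.
(a,b)_13: α=0, u≡11; β=1, v≡11 (mod 13); (11|13)=-1, (11|13)=-1; sign (−1)^0·-1^1·-1^0 = -1.
(a,b)_3: α=-2, u≡2; β=0, v≡1 (mod 3); (2|3)=-1, (1|3)=+1; sign (−1)^0·-1^0·+1^-2 = +1.
(a,b)_43: α=0, u≡40; β=1, v≡30 (mod 43); (40|43)=+1, (30|43)=-1; sign (−1)^0·+1^1·-1^0 = +1.
(a,b)_2: α=4, β=0; u≡1, v≡1 (mod 8); ε(u)ε(v)=0·0, αω(v)=4·0, βω(u)=0·0; sum ≡ 0  ⇒  +1.
(a,b)_7: α=1, u≡3; β=1, v≡5 (mod 7); (3|7)=-1, (5|7)=-1; sign (−1)^1·-1^1·-1^1 = -1.
(a,b)_17: α=0, u≡14; β=1, v≡11 (mod 17); (14|17)=-1, (11|17)=-1; sign (−1)^0·-1^1·-1^0 = -1.
(a,b)_∞: sgn(-7)=−, sgn(12306385)=+, so +1.
(a,b)_5: α=0, u≡3; β=1, v≡2 (mod 5); (3|5)=-1, (2|5)=-1; sign (−1)^0·-1^1·-1^0 = -1.
|Ram(-7, 12306385)| = 4, even; anisotropic at {5, 7, 13, 17}.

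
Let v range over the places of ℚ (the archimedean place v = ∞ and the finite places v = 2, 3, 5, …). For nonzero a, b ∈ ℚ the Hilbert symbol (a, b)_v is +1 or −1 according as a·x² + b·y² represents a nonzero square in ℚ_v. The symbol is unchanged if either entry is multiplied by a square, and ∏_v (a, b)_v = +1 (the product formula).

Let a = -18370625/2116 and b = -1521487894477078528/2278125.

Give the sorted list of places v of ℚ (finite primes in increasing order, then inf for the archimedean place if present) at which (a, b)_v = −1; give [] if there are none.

[2, 5, 7, 11, 19, inf]

Mod squares: a ≡ -29393, b ≡ -82944785. Check v ∈ {∞, 2, 3, 5, 7, 11, 13, 17, 19, 23, 29}.
v=13: a=13^1·(≡4), b=13^4·(≡4) mod 13; (4|13)=+1, (4|13)=+1; (−1)^{1·4·6}·(+1)^4·(+1)^1 = +1.
v=23: a=23^-2·(≡1), b=23^1·(≡3) mod 23; (1|23)=+1, (3|23)=+1; (−1)^{-2·1·11}·(+1)^1·(+1)^-2 = +1.
v=5: a=5^4·(≡2), b=5^-5·(≡3) mod 5; (2|5)=-1, (3|5)=-1; (−1)^{4·-5·2}·(-1)^-5·(-1)^4 = -1.
v=11: a=11^0·(≡6), b=11^1·(≡7) mod 11; (6|11)=-1, (7|11)=-1; (−1)^{0·1·5}·(-1)^1·(-1)^0 = -1.
v=∞: -29393 < 0 and -82944785 < 0  ⇒  (a,b)_∞ = -1.
v=2: v_2(a)=-2, v_2(b)=16; units ≡ 7, 7 (mod 8); ε·ε+αω+βω = 1·1+-2·0+16·0 ≡ 1  ⇒  (a,b)_2 = -1.
v=19: a=19^1·(≡5), b=19^1·(≡1) mod 19; (5|19)=+1, (1|19)=+1; (−1)^{1·1·9}·(+1)^1·(+1)^1 = -1.
v=17: a=17^1·(≡6), b=17^1·(≡7) mod 17; (6|17)=-1, (7|17)=-1; (−1)^{1·1·8}·(-1)^1·(-1)^1 = +1.
v=29: a=29^0·(≡24), b=29^1·(≡21) mod 29; (24|29)=+1, (21|29)=-1; (−1)^{0·1·14}·(+1)^1·(-1)^0 = +1.
v=7: a=7^1·(≡1), b=7^3·(≡4) mod 7; (1|7)=+1, (4|7)=+1; (−1)^{1·3·3}·(+1)^3·(+1)^1 = -1.
v=3: a=3^0·(≡1), b=3^-6·(≡1) mod 3; (1|3)=+1, (1|3)=+1; (−1)^{0·-6·1}·(+1)^-6·(+1)^0 = +1.
Ram(-29393, -82944785) = {2, 5, 7, 11, 19, ∞}; no ℚ_2-point on the conic.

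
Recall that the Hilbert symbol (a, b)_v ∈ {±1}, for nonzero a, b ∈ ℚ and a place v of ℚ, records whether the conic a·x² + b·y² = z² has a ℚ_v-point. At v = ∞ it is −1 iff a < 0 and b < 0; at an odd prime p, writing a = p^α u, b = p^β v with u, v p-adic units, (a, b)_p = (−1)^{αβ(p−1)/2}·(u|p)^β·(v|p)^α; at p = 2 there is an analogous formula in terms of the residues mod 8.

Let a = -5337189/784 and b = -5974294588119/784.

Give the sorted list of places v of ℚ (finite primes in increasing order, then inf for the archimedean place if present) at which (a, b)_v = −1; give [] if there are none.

[29, inf]

Mod squares: a ≡ -29, b ≡ -319. Check v ∈ {∞, 2, 3, 7, 11, 13, 29}.
v=29: a=29^1·(≡22), b=29^3·(≡21) mod 29; (22|29)=+1, (21|29)=-1; (−1)^{1·3·14}·(+1)^3·(-1)^1 = -1.
v=∞: -29 < 0 and -319 < 0  ⇒  (a,b)_∞ = -1.
v=11: a=11^2·(≡4), b=11^5·(≡9) mod 11; (4|11)=+1, (9|11)=+1; (−1)^{2·5·5}·(+1)^5·(+1)^2 = +1.
v=3: a=3^2·(≡1), b=3^2·(≡2) mod 3; (1|3)=+1, (2|3)=-1; (−1)^{2·2·1}·(+1)^2·(-1)^2 = +1.
v=7: a=7^-2·(≡5), b=7^-2·(≡5) mod 7; (5|7)=-1, (5|7)=-1; (−1)^{-2·-2·3}·(-1)^-2·(-1)^-2 = +1.
v=13: a=13^2·(≡12), b=13^2·(≡7) mod 13; (12|13)=+1, (7|13)=-1; (−1)^{2·2·6}·(+1)^2·(-1)^2 = +1.
v=2: v_2(a)=-4, v_2(b)=-4; units ≡ 3, 1 (mod 8); ε·ε+αω+βω = 1·0+-4·0+-4·1 ≡ 0  ⇒  (a,b)_2 = +1.
|Ram(-29, -319)| = 2, even; anisotropic at {29, ∞}.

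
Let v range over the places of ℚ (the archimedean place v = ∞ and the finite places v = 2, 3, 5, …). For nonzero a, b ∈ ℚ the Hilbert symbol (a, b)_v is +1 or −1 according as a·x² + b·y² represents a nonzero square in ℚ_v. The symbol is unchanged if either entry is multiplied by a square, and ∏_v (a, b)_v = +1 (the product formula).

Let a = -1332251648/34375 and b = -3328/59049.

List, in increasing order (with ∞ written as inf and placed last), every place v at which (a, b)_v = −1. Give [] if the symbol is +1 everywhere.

[2, 5, 13, inf]

(a, b) ≡ (-85085, -13) mod (ℚ^×)²; places V = {2, 3, 5, 7, 11, 13, 17, 29, ∞}.
(a,b)_5: α=-5, u≡2; β=0, v≡3 (mod 5); (2|5)=-1, (3|5)=-1; sign (−1)^0·-1^0·-1^-5 = -1.
(a,b)_2: α=10, β=8; u≡3, v≡3 (mod 8); ε(u)ε(v)=1·1, αω(v)=10·1, βω(u)=8·1; sum ≡ 1  ⇒  -1.
(a,b)_29: α=2, u≡20; β=0, v≡13 (mod 29); (20|29)=+1, (13|29)=+1; sign (−1)^0·+1^0·+1^2 = +1.
(a,b)_17: α=1, u≡12; β=0, v≡9 (mod 17); (12|17)=-1, (9|17)=+1; sign (−1)^0·-1^0·+1^1 = +1.
(a,b)_7: α=1, u≡4; β=0, v≡1 (mod 7); (4|7)=+1, (1|7)=+1; sign (−1)^0·+1^0·+1^1 = +1.
(a,b)_3: α=0, u≡1; β=-10, v≡2 (mod 3); (1|3)=+1, (2|3)=-1; sign (−1)^0·+1^-10·-1^0 = +1.
(a,b)_11: α=-1, u≡9; β=0, v≡5 (mod 11); (9|11)=+1, (5|11)=+1; sign (−1)^0·+1^0·+1^-1 = +1.
(a,b)_13: α=1, u≡5; β=1, v≡10 (mod 13); (5|13)=-1, (10|13)=+1; sign (−1)^0·-1^1·+1^1 = -1.
(a,b)_∞: sgn(-85085)=−, sgn(-13)=−, so -1.
Ram(-85085, -13) = {2, 5, 13, ∞}; no ℚ_2-point on the conic.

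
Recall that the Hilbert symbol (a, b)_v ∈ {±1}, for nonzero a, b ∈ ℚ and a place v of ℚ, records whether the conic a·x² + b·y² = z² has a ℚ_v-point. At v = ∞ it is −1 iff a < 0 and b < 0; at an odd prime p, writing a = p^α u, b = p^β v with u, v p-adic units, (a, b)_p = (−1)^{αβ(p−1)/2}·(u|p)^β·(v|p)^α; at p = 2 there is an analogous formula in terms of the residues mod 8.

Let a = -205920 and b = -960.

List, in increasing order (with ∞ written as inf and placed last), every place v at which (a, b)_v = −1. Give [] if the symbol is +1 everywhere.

[5, 11, 13, inf]

Mod squares: a ≡ -1430, b ≡ -15. Check v ∈ {∞, 2, 3, 5, 11, 13}.
v=11: a=11^1·(≡2), b=11^0·(≡8) mod 11; (2|11)=-1, (8|11)=-1; (−1)^{1·0·5}·(-1)^0·(-1)^1 = -1.
v=13: a=13^1·(≡7), b=13^0·(≡2) mod 13; (7|13)=-1, (2|13)=-1; (−1)^{1·0·6}·(-1)^0·(-1)^1 = -1.
v=2: v_2(a)=5, v_2(b)=6; units ≡ 5, 1 (mod 8); ε·ε+αω+βω = 0·0+5·0+6·1 ≡ 0  ⇒  (a,b)_2 = +1.
v=∞: -1430 < 0 and -15 < 0  ⇒  (a,b)_∞ = -1.
v=5: a=5^1·(≡1), b=5^1·(≡3) mod 5; (1|5)=+1, (3|5)=-1; (−1)^{1·1·2}·(+1)^1·(-1)^1 = -1.
v=3: a=3^2·(≡1), b=3^1·(≡1) mod 3; (1|3)=+1, (1|3)=+1; (−1)^{2·1·1}·(+1)^1·(+1)^2 = +1.
Ram(-1430, -15) = {5, 11, 13, ∞}; no ℚ_5-point on the conic.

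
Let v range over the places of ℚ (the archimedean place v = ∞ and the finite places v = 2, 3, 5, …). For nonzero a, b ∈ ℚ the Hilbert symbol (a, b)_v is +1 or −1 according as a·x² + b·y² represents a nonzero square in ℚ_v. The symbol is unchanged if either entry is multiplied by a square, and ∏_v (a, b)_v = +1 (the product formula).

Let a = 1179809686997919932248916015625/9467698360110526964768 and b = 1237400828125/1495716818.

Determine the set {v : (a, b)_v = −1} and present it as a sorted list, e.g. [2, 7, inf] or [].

Mod squares: a ≡ 2, b ≡ 74. Check v ∈ {∞, 2, 3, 5, 7, 11, 19, 23, 29, 37, 41}.
v=11: a=11^6·(≡10), b=11^2·(≡10) mod 11; (10|11)=-1, (10|11)=-1; (−1)^{6·2·5}·(-1)^2·(-1)^6 = +1.
v=37: a=37^2·(≡24), b=37^1·(≡8) mod 37; (24|37)=-1, (8|37)=-1; (−1)^{2·1·18}·(-1)^1·(-1)^2 = -1.
v=19: a=19^6·(≡3), b=19^2·(≡16) mod 19; (3|19)=-1, (16|19)=+1; (−1)^{6·2·9}·(-1)^2·(+1)^6 = +1.
v=29: a=29^-4·(≡10), b=29^-2·(≡16) mod 29; (10|29)=-1, (16|29)=+1; (−1)^{-4·-2·14}·(-1)^-2·(+1)^-4 = +1.
v=3: a=3^2·(≡2), b=3^0·(≡2) mod 3; (2|3)=-1, (2|3)=-1; (−1)^{2·0·1}·(-1)^0·(-1)^2 = +1.
v=∞: 2 > 0 and 74 > 0  ⇒  (a,b)_∞ = +1.
v=5: a=5^10·(≡3), b=5^6·(≡1) mod 5; (3|5)=-1, (1|5)=+1; (−1)^{10·6·2}·(-1)^6·(+1)^10 = +1.
v=23: a=23^-6·(≡13), b=23^-2·(≡17) mod 23; (13|23)=+1, (17|23)=-1; (−1)^{-6·-2·11}·(+1)^-2·(-1)^-6 = +1.
v=2: v_2(a)=-5, v_2(b)=-1; units ≡ 1, 5 (mod 8); ε·ε+αω+βω = 0·0+-5·1+-1·0 ≡ 1  ⇒  (a,b)_2 = -1.
v=41: a=41^-4·(≡39), b=41^-2·(≡20) mod 41; (39|41)=+1, (20|41)=+1; (−1)^{-4·-2·20}·(+1)^-2·(+1)^-4 = +1.
v=7: a=7^6·(≡4), b=7^2·(≡2) mod 7; (4|7)=+1, (2|7)=+1; (−1)^{6·2·3}·(+1)^2·(+1)^6 = +1.
|Ram(2, 74)| = 2, even; anisotropic at {2, 37}.

[2, 37]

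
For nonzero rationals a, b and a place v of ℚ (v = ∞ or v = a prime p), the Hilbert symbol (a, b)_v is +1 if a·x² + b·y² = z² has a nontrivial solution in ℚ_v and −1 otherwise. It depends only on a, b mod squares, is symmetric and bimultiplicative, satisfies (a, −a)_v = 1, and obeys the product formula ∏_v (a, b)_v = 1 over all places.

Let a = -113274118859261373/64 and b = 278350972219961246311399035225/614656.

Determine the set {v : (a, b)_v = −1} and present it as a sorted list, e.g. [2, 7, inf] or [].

Mod squares: a ≡ -13, b ≡ 10371729. Check v ∈ {∞, 2, 3, 5, 7, 13, 37, 41, 43, 53}.
v=5: a=5^0·(≡3), b=5^2·(≡4) mod 5; (3|5)=-1, (4|5)=+1; (−1)^{0·2·2}·(-1)^2·(+1)^0 = +1.
v=7: a=7^0·(≡1), b=7^-4·(≡4) mod 7; (1|7)=+1, (4|7)=+1; (−1)^{0·-4·3}·(+1)^-4·(+1)^0 = +1.
v=53: a=53^2·(≡49), b=53^3·(≡6) mod 53; (49|53)=+1, (6|53)=+1; (−1)^{2·3·26}·(+1)^3·(+1)^2 = +1.
v=43: a=43^2·(≡2), b=43^3·(≡25) mod 43; (2|43)=-1, (25|43)=+1; (−1)^{2·3·21}·(-1)^3·(+1)^2 = -1.
v=37: a=37^2·(≡24), b=37^3·(≡31) mod 37; (24|37)=-1, (31|37)=-1; (−1)^{2·3·18}·(-1)^3·(-1)^2 = -1.
v=2: v_2(a)=-6, v_2(b)=-8; units ≡ 3, 1 (mod 8); ε·ε+αω+βω = 1·0+-6·0+-8·1 ≡ 0  ⇒  (a,b)_2 = +1.
v=41: a=41^2·(≡38), b=41^3·(≡37) mod 41; (38|41)=-1, (37|41)=+1; (−1)^{2·3·20}·(-1)^3·(+1)^2 = -1.
v=∞: -13 < 0 and 10371729 > 0  ⇒  (a,b)_∞ = +1.
v=13: a=13^1·(≡9), b=13^2·(≡1) mod 13; (9|13)=+1, (1|13)=+1; (−1)^{1·2·6}·(+1)^2·(+1)^1 = +1.
v=3: a=3^6·(≡2), b=3^13·(≡1) mod 3; (2|3)=-1, (1|3)=+1; (−1)^{6·13·1}·(-1)^13·(+1)^6 = -1.
|Ram(-13, 10371729)| = 4, even; anisotropic at {3, 37, 41, 43}.

[3, 37, 41, 43]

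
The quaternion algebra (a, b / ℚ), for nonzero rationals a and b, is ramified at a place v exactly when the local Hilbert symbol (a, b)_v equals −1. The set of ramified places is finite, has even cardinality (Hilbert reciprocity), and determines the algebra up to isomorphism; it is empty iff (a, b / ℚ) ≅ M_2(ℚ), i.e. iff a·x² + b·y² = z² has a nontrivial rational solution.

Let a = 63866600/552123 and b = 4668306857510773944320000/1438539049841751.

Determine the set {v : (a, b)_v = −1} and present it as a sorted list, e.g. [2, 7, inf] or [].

[2, 3, 7, 13]

Mod squares: a ≡ 798, b ≡ 1482. Check v ∈ {∞, 2, 3, 5, 7, 11, 13, 19}.
v=3: a=3^-3·(≡2), b=3^-7·(≡2) mod 3; (2|3)=-1, (2|3)=-1; (−1)^{-3·-7·1}·(-1)^-7·(-1)^-3 = -1.
v=2: v_2(a)=3, v_2(b)=15; units ≡ 7, 5 (mod 8); ε·ε+αω+βω = 1·0+3·1+15·0 ≡ 1  ⇒  (a,b)_2 = -1.
v=7: a=7^5·(≡4), b=7^16·(≡3) mod 7; (4|7)=+1, (3|7)=-1; (−1)^{5·16·3}·(+1)^16·(-1)^5 = -1.
v=13: a=13^-2·(≡11), b=13^-5·(≡3) mod 13; (11|13)=-1, (3|13)=+1; (−1)^{-2·-5·6}·(-1)^-5·(+1)^-2 = -1.
v=5: a=5^2·(≡3), b=5^4·(≡2) mod 5; (3|5)=-1, (2|5)=-1; (−1)^{2·4·2}·(-1)^4·(-1)^2 = +1.
v=∞: 798 > 0 and 1482 > 0  ⇒  (a,b)_∞ = +1.
v=19: a=19^1·(≡17), b=19^3·(≡13) mod 19; (17|19)=+1, (13|19)=-1; (−1)^{1·3·9}·(+1)^3·(-1)^1 = +1.
v=11: a=11^-2·(≡8), b=11^-6·(≡2) mod 11; (8|11)=-1, (2|11)=-1; (−1)^{-2·-6·5}·(-1)^-6·(-1)^-2 = +1.
(798, 1482 / ℚ) ramifies at {2, 3, 7, 13}: a division algebra.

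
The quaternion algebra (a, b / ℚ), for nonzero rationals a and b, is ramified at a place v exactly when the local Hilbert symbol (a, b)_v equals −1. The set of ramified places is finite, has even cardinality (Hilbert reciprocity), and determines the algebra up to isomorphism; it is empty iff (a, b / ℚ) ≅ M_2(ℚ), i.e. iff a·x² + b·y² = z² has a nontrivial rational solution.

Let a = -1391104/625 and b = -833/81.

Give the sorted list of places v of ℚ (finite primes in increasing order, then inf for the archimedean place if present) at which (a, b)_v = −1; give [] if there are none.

[2, 17, 19, inf]

Mod squares: a ≡ -5434, b ≡ -17. Check v ∈ {∞, 2, 3, 5, 7, 11, 13, 17, 19}.
v=∞: -5434 < 0 and -17 < 0  ⇒  (a,b)_∞ = -1.
v=7: a=7^0·(≡3), b=7^2·(≡1) mod 7; (3|7)=-1, (1|7)=+1; (−1)^{0·2·3}·(-1)^2·(+1)^0 = +1.
v=17: a=17^0·(≡7), b=17^1·(≡8) mod 17; (7|17)=-1, (8|17)=+1; (−1)^{0·1·8}·(-1)^1·(+1)^0 = -1.
v=3: a=3^0·(≡2), b=3^-4·(≡1) mod 3; (2|3)=-1, (1|3)=+1; (−1)^{0·-4·1}·(-1)^-4·(+1)^0 = +1.
v=2: v_2(a)=9, v_2(b)=0; units ≡ 3, 7 (mod 8); ε·ε+αω+βω = 1·1+9·0+0·1 ≡ 1  ⇒  (a,b)_2 = -1.
v=13: a=13^1·(≡8), b=13^0·(≡4) mod 13; (8|13)=-1, (4|13)=+1; (−1)^{1·0·6}·(-1)^0·(+1)^1 = +1.
v=11: a=11^1·(≡4), b=11^0·(≡9) mod 11; (4|11)=+1, (9|11)=+1; (−1)^{1·0·5}·(+1)^0·(+1)^1 = +1.
v=5: a=5^-4·(≡1), b=5^0·(≡2) mod 5; (1|5)=+1, (2|5)=-1; (−1)^{-4·0·2}·(+1)^0·(-1)^-4 = +1.
v=19: a=19^1·(≡14), b=19^0·(≡12) mod 19; (14|19)=-1, (12|19)=-1; (−1)^{1·0·9}·(-1)^0·(-1)^1 = -1.
Ram(-5434, -17) = {2, 17, 19, ∞}; no ℚ_2-point on the conic.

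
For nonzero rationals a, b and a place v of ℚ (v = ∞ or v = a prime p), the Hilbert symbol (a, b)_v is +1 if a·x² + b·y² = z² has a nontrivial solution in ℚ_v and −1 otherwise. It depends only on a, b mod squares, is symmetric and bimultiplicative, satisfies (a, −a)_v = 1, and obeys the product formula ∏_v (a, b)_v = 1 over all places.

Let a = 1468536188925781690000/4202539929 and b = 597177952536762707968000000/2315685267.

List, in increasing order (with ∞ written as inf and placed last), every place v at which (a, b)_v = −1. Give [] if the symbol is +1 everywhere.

[17, 43]

(a, b) ≡ (481, 55906149) mod (ℚ^×)²; places V = {2, 3, 5, 7, 11, 13, 17, 37, 41, 43, 53, ∞}.
(a,b)_17: α=2, u≡11; β=3, v≡13 (mod 17); (11|17)=-1, (13|17)=+1; sign (−1)^0·-1^3·+1^2 = -1.
(a,b)_3: α=-6, u≡1; β=-9, v≡1 (mod 3); (1|3)=+1, (1|3)=+1; sign (−1)^0·+1^-9·+1^-6 = +1.
(a,b)_2: α=4, β=18; u≡1, v≡5 (mod 8); ε(u)ε(v)=0·0, αω(v)=4·1, βω(u)=18·0; sum ≡ 0  ⇒  +1.
(a,b)_53: α=2, u≡25; β=1, v≡45 (mod 53); (25|53)=+1, (45|53)=-1; sign (−1)^0·+1^1·-1^2 = +1.
(a,b)_37: α=1, u≡23; β=1, v≡8 (mod 37); (23|37)=-1, (8|37)=-1; sign (−1)^0·-1^1·-1^1 = +1.
(a,b)_43: α=2, u≡27; β=3, v≡6 (mod 43); (27|43)=-1, (6|43)=+1; sign (−1)^0·-1^3·+1^2 = -1.
(a,b)_13: α=1, u≡11; β=1, v≡6 (mod 13); (11|13)=-1, (6|13)=-1; sign (−1)^0·-1^1·-1^1 = +1.
(a,b)_41: α=2, u≡13; β=0, v≡9 (mod 41); (13|41)=-1, (9|41)=+1; sign (−1)^0·-1^0·+1^2 = +1.
(a,b)_∞: sgn(481)=+, sgn(55906149)=+, so +1.
(a,b)_7: α=-8, u≡6; β=-6, v≡3 (mod 7); (6|7)=-1, (3|7)=-1; sign (−1)^0·-1^-6·-1^-8 = +1.
(a,b)_5: α=4, u≡1; β=6, v≡1 (mod 5); (1|5)=+1, (1|5)=+1; sign (−1)^0·+1^6·+1^4 = +1.
(a,b)_11: α=2, u≡10; β=4, v≡6 (mod 11); (10|11)=-1, (6|11)=-1; sign (−1)^0·-1^4·-1^2 = +1.
|Ram(481, 55906149)| = 2, even; anisotropic at {17, 43}.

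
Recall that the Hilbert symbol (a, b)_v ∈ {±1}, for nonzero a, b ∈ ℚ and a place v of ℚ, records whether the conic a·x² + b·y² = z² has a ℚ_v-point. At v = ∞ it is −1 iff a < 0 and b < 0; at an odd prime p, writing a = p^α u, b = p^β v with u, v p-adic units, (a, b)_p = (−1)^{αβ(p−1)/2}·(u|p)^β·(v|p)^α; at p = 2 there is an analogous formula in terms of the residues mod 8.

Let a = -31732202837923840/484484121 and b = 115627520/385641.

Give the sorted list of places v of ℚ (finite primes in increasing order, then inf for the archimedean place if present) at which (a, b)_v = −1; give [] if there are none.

[5, 47]

(a, b) ≡ (-310, 470) mod (ℚ^×)²; places V = {2, 3, 5, 7, 11, 23, 29, 31, 47, ∞}.
(a,b)_47: α=2, u≡26; β=1, v≡30 (mod 47); (26|47)=-1, (30|47)=-1; sign (−1)^0·-1^1·-1^2 = -1.
(a,b)_23: α=-2, u≡3; β=-2, v≡5 (mod 23); (3|23)=+1, (5|23)=-1; sign (−1)^0·+1^-2·-1^-2 = +1.
(a,b)_7: α=2, u≡3; β=0, v≡2 (mod 7); (3|7)=-1, (2|7)=+1; sign (−1)^0·-1^0·+1^2 = +1.
(a,b)_∞: sgn(-310)=−, sgn(470)=+, so +1.
(a,b)_3: α=-2, u≡2; β=-6, v≡2 (mod 3); (2|3)=-1, (2|3)=-1; sign (−1)^0·-1^-6·-1^-2 = +1.
(a,b)_11: α=-2, u≡1; β=0, v≡10 (mod 11); (1|11)=+1, (10|11)=-1; sign (−1)^0·+1^0·-1^-2 = +1.
(a,b)_5: α=1, u≡2; β=1, v≡4 (mod 5); (2|5)=-1, (4|5)=+1; sign (−1)^0·-1^1·+1^1 = -1.
(a,b)_31: α=5, u≡17; β=2, v≡9 (mod 31); (17|31)=-1, (9|31)=+1; sign (−1)^0·-1^2·+1^5 = +1.
(a,b)_2: α=11, β=9; u≡5, v≡3 (mod 8); ε(u)ε(v)=0·1, αω(v)=11·1, βω(u)=9·1; sum ≡ 0  ⇒  +1.
(a,b)_29: α=-2, u≡22; β=0, v≡4 (mod 29); (22|29)=+1, (4|29)=+1; sign (−1)^0·+1^0·+1^-2 = +1.
Ram(-310, 470) = {5, 47}; no ℚ_5-point on the conic.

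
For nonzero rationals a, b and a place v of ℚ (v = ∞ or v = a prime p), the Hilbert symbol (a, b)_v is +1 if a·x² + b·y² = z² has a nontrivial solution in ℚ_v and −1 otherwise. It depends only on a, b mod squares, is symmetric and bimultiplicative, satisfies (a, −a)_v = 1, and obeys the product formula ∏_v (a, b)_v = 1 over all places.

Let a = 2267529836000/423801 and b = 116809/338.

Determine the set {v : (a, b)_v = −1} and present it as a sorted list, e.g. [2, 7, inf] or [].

(a, b) ≡ (162110, 233618) mod (ℚ^×)²; places V = {2, 3, 5, 7, 11, 13, 17, 29, 31, 37, 41, 43, ∞}.
(a,b)_∞: sgn(162110)=+, sgn(233618)=+, so +1.
(a,b)_3: α=-2, u≡2; β=0, v≡2 (mod 3); (2|3)=-1, (2|3)=-1; sign (−1)^0·-1^0·-1^-2 = +1.
(a,b)_43: α=1, u≡2; β=0, v≡18 (mod 43); (2|43)=-1, (18|43)=-1; sign (−1)^0·-1^0·-1^1 = -1.
(a,b)_37: α=0, u≡2; β=1, v≡32 (mod 37); (2|37)=-1, (32|37)=-1; sign (−1)^0·-1^1·-1^0 = -1.
(a,b)_7: α=-2, u≡4; β=1, v≡3 (mod 7); (4|7)=+1, (3|7)=-1; sign (−1)^0·+1^1·-1^-2 = +1.
(a,b)_13: α=1, u≡9; β=-2, v≡2 (mod 13); (9|13)=+1, (2|13)=-1; sign (−1)^0·+1^-2·-1^1 = -1.
(a,b)_17: α=2, u≡4; β=0, v≡16 (mod 17); (4|17)=+1, (16|17)=+1; sign (−1)^0·+1^0·+1^2 = +1.
(a,b)_29: α=1, u≡13; β=0, v≡9 (mod 29); (13|29)=+1, (9|29)=+1; sign (−1)^0·+1^0·+1^1 = +1.
(a,b)_11: α=2, u≡9; β=1, v≡6 (mod 11); (9|11)=+1, (6|11)=-1; sign (−1)^0·+1^1·-1^2 = +1.
(a,b)_31: α=-2, u≡13; β=0, v≡10 (mod 31); (13|31)=-1, (10|31)=+1; sign (−1)^0·-1^0·+1^-2 = +1.
(a,b)_2: α=5, β=-1; u≡7, v≡1 (mod 8); ε(u)ε(v)=1·0, αω(v)=5·0, βω(u)=-1·0; sum ≡ 0  ⇒  +1.
(a,b)_41: α=0, u≡10; β=1, v≡2 (mod 41); (10|41)=+1, (2|41)=+1; sign (−1)^0·+1^1·+1^0 = +1.
(a,b)_5: α=3, u≡3; β=0, v≡3 (mod 5); (3|5)=-1, (3|5)=-1; sign (−1)^0·-1^0·-1^3 = -1.
Ram(162110, 233618) = {5, 13, 37, 43}; no ℚ_5-point on the conic.

[5, 13, 37, 43]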